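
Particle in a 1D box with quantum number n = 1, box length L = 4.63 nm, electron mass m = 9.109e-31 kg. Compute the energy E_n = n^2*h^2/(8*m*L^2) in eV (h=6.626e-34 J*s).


E = n^2 * h^2 / (8 * m * L^2)
= 1^2 * (6.626e-34)^2 / (8 * 9.109e-31 * (4.63e-9)^2)
= 1 * 4.3904e-67 / (8 * 9.109e-31 * 2.1437e-17)
= 2.8105e-21 J
= 0.0175 eV

0.0175


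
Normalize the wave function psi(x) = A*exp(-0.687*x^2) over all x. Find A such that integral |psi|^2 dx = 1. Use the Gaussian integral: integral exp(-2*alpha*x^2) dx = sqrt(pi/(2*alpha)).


integral |psi|^2 dx = A^2 * sqrt(pi/(2*alpha)) = 1
A^2 = sqrt(2*alpha/pi)
= sqrt(2 * 0.687 / pi)
= 0.66133
A = sqrt(0.66133)
= 0.8132

0.8132


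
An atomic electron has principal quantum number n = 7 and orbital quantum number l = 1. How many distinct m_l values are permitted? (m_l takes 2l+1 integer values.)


m_l ranges from -l to +l in integer steps
So m_l goes from -1 to +1
Count = 2l + 1 = 2*1 + 1
= 3

3


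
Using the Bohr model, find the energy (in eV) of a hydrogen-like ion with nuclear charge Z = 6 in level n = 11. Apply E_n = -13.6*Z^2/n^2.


E_n = -13.6 * Z^2 / n^2
= -13.6 * 6^2 / 11^2
= -13.6 * 36 / 121
= -4.0463 eV

-4.0463


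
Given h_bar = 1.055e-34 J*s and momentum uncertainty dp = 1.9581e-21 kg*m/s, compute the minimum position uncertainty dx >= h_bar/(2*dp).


dx = h_bar / (2 * dp)
= 1.055e-34 / (2 * 1.9581e-21)
= 1.055e-34 / 3.9162e-21
= 2.6939e-14 m

2.6939e-14


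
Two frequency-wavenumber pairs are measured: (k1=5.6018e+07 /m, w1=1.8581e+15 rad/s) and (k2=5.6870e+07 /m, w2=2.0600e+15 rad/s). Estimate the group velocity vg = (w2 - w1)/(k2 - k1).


vg = (w2 - w1) / (k2 - k1)
= (2.0600e+15 - 1.8581e+15) / (5.6870e+07 - 5.6018e+07)
= 2.0190e+14 / 8.5200e+05
= 2.3697e+08 m/s

2.3697e+08


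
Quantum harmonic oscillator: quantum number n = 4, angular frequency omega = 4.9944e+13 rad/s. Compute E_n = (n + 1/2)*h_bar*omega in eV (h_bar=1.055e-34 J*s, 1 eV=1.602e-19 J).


E = (n + 1/2) * h_bar * omega
= (4 + 0.5) * 1.055e-34 * 4.9944e+13
= 4.5 * 5.2691e-21
= 2.3711e-20 J
= 0.148 eV

0.148


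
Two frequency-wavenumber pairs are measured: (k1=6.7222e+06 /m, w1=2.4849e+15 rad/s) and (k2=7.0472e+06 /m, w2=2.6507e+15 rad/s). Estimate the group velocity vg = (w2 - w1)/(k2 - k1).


vg = (w2 - w1) / (k2 - k1)
= (2.6507e+15 - 2.4849e+15) / (7.0472e+06 - 6.7222e+06)
= 1.6580e+14 / 3.2500e+05
= 5.1015e+08 m/s

5.1015e+08


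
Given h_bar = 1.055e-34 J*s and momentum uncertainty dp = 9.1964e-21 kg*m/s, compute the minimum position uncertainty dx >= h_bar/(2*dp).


dx = h_bar / (2 * dp)
= 1.055e-34 / (2 * 9.1964e-21)
= 1.055e-34 / 1.8393e-20
= 5.7359e-15 m

5.7359e-15


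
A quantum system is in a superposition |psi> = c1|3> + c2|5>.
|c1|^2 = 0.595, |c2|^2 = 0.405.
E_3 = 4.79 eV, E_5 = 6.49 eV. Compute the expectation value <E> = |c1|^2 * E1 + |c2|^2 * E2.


<E> = |c1|^2 * E1 + |c2|^2 * E2
= 0.595 * 4.79 + 0.405 * 6.49
= 2.85 + 2.6285
= 5.4785 eV

5.4785


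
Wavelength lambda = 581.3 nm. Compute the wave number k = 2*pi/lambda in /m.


k = 2 * pi / lambda
= 6.2832 / (581.3e-9)
= 6.2832 / 5.8130e-07
= 1.0809e+07 /m

1.0809e+07


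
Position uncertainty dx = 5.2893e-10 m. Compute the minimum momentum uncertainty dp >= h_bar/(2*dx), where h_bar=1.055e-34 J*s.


dp = h_bar / (2 * dx)
= 1.055e-34 / (2 * 5.2893e-10)
= 1.055e-34 / 1.0579e-09
= 9.9730e-26 kg*m/s

9.9730e-26


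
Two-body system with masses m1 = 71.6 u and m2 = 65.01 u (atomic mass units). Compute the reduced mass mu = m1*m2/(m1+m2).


mu = m1 * m2 / (m1 + m2)
= 71.6 * 65.01 / (71.6 + 65.01)
= 4654.716 / 136.61
= 34.073 u

34.073


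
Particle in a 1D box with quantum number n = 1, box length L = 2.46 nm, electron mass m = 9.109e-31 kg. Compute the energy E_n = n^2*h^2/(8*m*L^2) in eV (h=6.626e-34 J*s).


E = n^2 * h^2 / (8 * m * L^2)
= 1^2 * (6.626e-34)^2 / (8 * 9.109e-31 * (2.46e-9)^2)
= 1 * 4.3904e-67 / (8 * 9.109e-31 * 6.0516e-18)
= 9.9557e-21 J
= 0.0621 eV

0.0621


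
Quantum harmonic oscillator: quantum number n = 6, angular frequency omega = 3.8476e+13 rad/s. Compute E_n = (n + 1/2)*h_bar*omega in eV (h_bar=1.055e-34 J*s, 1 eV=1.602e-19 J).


E = (n + 1/2) * h_bar * omega
= (6 + 0.5) * 1.055e-34 * 3.8476e+13
= 6.5 * 4.0592e-21
= 2.6385e-20 J
= 0.1647 eV

0.1647


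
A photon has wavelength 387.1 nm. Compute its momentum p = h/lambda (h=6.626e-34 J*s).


p = h / lambda
= 6.626e-34 / (387.1e-9)
= 6.626e-34 / 3.8710e-07
= 1.7117e-27 kg*m/s

1.7117e-27


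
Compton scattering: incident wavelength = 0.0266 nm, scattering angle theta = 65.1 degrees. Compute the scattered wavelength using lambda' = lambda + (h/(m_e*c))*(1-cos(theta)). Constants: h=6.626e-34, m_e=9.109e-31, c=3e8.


Compton wavelength: h/(m_e*c) = 2.4247e-12 m
d_lambda = 2.4247e-12 * (1 - cos(65.1 deg))
= 2.4247e-12 * 0.578964
= 1.4038e-12 m = 0.001404 nm
lambda' = 0.0266 + 0.001404
= 0.028004 nm

0.028004


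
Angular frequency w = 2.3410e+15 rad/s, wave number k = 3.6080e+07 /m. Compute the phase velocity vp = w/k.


vp = w / k
= 2.3410e+15 / 3.6080e+07
= 6.4884e+07 m/s

6.4884e+07


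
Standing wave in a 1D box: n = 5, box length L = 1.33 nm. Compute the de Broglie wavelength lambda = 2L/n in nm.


lambda = 2L / n
= 2 * 1.33 / 5
= 2.66 / 5
= 0.532 nm

0.532


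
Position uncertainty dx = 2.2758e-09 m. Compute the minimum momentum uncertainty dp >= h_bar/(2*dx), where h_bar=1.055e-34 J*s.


dp = h_bar / (2 * dx)
= 1.055e-34 / (2 * 2.2758e-09)
= 1.055e-34 / 4.5516e-09
= 2.3179e-26 kg*m/s

2.3179e-26


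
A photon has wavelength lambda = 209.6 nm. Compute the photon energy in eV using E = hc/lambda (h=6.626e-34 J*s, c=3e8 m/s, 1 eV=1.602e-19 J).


E = hc / lambda
= (6.626e-34)(3e8) / (209.6e-9)
= 1.9878e-25 / 2.0960e-07
= 9.4838e-19 J
Converting to eV: 9.4838e-19 / 1.602e-19
= 5.92 eV

5.92


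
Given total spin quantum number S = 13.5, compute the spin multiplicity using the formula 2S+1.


Spin multiplicity = 2S + 1
= 2 * 13.5 + 1
= 27.0 + 1
= 28

28


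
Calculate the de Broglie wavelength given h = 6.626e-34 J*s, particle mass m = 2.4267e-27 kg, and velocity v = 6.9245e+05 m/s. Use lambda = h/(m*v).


lambda = h / (m * v)
= 6.626e-34 / (2.4267e-27 * 6.9245e+05)
= 6.626e-34 / 1.6804e-21
= 3.9432e-13 m

3.9432e-13


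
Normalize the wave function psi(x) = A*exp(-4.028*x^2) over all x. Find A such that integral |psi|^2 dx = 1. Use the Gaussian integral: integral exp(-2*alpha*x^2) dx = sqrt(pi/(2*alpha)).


integral |psi|^2 dx = A^2 * sqrt(pi/(2*alpha)) = 1
A^2 = sqrt(2*alpha/pi)
= sqrt(2 * 4.028 / pi)
= 1.601345
A = sqrt(1.601345)
= 1.2654

1.2654


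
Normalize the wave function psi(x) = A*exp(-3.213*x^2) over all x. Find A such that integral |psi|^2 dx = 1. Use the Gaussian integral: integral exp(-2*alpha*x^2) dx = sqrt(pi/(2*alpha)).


integral |psi|^2 dx = A^2 * sqrt(pi/(2*alpha)) = 1
A^2 = sqrt(2*alpha/pi)
= sqrt(2 * 3.213 / pi)
= 1.430196
A = sqrt(1.430196)
= 1.1959

1.1959


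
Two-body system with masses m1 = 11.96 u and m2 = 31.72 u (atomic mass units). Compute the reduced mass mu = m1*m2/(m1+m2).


mu = m1 * m2 / (m1 + m2)
= 11.96 * 31.72 / (11.96 + 31.72)
= 379.3712 / 43.68
= 8.6852 u

8.6852


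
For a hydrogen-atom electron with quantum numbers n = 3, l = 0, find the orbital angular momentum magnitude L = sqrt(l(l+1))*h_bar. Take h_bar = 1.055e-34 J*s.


L = sqrt(l*(l+1)) * h_bar
= sqrt(0 * 1) * 1.055e-34
= sqrt(0) * 1.055e-34
= 0.0 * 1.055e-34
= 0.0000e+00 J*s

0.0000e+00


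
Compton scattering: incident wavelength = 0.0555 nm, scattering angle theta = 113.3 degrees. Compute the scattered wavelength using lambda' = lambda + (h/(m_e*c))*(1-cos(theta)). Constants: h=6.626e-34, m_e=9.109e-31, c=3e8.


Compton wavelength: h/(m_e*c) = 2.4247e-12 m
d_lambda = 2.4247e-12 * (1 - cos(113.3 deg))
= 2.4247e-12 * 1.395546
= 3.3838e-12 m = 0.003384 nm
lambda' = 0.0555 + 0.003384
= 0.058884 nm

0.058884


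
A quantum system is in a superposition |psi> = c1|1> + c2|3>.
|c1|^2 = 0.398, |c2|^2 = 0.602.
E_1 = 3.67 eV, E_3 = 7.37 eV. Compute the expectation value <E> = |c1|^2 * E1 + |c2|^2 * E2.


<E> = |c1|^2 * E1 + |c2|^2 * E2
= 0.398 * 3.67 + 0.602 * 7.37
= 1.4607 + 4.4367
= 5.8974 eV

5.8974


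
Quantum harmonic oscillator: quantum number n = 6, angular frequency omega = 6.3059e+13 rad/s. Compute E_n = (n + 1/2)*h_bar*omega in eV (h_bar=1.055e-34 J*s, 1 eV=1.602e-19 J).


E = (n + 1/2) * h_bar * omega
= (6 + 0.5) * 1.055e-34 * 6.3059e+13
= 6.5 * 6.6527e-21
= 4.3243e-20 J
= 0.2699 eV

0.2699


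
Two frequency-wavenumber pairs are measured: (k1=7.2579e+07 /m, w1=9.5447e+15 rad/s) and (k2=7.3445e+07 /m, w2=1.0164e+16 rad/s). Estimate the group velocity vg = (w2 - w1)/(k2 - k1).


vg = (w2 - w1) / (k2 - k1)
= (1.0164e+16 - 9.5447e+15) / (7.3445e+07 - 7.2579e+07)
= 6.1930e+14 / 8.6600e+05
= 7.1513e+08 m/s

7.1513e+08


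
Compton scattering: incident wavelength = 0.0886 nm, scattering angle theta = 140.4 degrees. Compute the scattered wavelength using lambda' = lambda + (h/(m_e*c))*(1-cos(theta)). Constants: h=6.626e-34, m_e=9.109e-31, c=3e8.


Compton wavelength: h/(m_e*c) = 2.4247e-12 m
d_lambda = 2.4247e-12 * (1 - cos(140.4 deg))
= 2.4247e-12 * 1.770513
= 4.2930e-12 m = 0.004293 nm
lambda' = 0.0886 + 0.004293
= 0.092893 nm

0.092893


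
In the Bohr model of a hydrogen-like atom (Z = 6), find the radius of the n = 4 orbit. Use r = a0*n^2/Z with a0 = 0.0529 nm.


r = a0 * n^2 / Z
= 0.0529 * 4^2 / 6
= 0.0529 * 16 / 6
= 0.1411 nm

0.1411


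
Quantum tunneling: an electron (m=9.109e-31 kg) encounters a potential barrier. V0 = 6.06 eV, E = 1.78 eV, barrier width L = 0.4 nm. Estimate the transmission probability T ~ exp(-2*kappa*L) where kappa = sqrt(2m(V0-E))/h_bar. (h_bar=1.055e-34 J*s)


V0 - E = 4.28 eV = 6.8566e-19 J
kappa = sqrt(2 * m * (V0-E)) / h_bar
= sqrt(2 * 9.109e-31 * 6.8566e-19) / 1.055e-34
= 1.0594e+10 /m
2*kappa*L = 2 * 1.0594e+10 * 0.4e-9
= 8.475
T = exp(-8.475) = 2.086139e-04

2.086139e-04


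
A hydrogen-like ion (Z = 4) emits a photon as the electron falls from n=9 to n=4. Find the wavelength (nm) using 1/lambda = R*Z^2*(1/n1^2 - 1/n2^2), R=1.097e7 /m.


1/lambda = R * Z^2 * (1/n1^2 - 1/n2^2)
= 1.097e7 * 4^2 * (1/4^2 - 1/9^2)
= 1.097e7 * 16 * (0.0625 - 0.012346)
= 8.8031e+06 /m
lambda = 1 / 8.8031e+06
= 113.5965 nm

113.5965


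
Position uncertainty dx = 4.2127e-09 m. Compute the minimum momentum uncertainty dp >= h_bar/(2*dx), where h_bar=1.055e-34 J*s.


dp = h_bar / (2 * dx)
= 1.055e-34 / (2 * 4.2127e-09)
= 1.055e-34 / 8.4254e-09
= 1.2522e-26 kg*m/s

1.2522e-26


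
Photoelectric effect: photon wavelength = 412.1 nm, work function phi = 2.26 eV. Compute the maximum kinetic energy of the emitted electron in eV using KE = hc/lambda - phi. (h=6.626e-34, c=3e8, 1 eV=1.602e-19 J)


E_photon = hc / lambda
= (6.626e-34)(3e8) / (412.1e-9)
= 4.8236e-19 J
= 3.011 eV
KE = E_photon - phi
= 3.011 - 2.26
= 0.751 eV

0.751


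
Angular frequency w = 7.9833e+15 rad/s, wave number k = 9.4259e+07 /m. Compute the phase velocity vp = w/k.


vp = w / k
= 7.9833e+15 / 9.4259e+07
= 8.4695e+07 m/s

8.4695e+07


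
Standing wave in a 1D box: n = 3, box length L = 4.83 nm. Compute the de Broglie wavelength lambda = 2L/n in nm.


lambda = 2L / n
= 2 * 4.83 / 3
= 9.66 / 3
= 3.22 nm

3.22


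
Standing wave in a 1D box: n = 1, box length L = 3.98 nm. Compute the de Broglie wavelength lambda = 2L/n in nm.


lambda = 2L / n
= 2 * 3.98 / 1
= 7.96 / 1
= 7.96 nm

7.96


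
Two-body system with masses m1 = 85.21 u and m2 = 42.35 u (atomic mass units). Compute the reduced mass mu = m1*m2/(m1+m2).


mu = m1 * m2 / (m1 + m2)
= 85.21 * 42.35 / (85.21 + 42.35)
= 3608.6435 / 127.56
= 28.2898 u

28.2898


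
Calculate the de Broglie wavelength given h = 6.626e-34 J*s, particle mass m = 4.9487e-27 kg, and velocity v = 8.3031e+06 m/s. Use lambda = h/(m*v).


lambda = h / (m * v)
= 6.626e-34 / (4.9487e-27 * 8.3031e+06)
= 6.626e-34 / 4.1090e-20
= 1.6126e-14 m

1.6126e-14


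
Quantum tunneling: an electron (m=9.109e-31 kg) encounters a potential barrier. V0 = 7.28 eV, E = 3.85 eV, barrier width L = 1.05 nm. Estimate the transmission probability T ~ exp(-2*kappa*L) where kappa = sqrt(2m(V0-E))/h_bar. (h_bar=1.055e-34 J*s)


V0 - E = 3.43 eV = 5.4949e-19 J
kappa = sqrt(2 * m * (V0-E)) / h_bar
= sqrt(2 * 9.109e-31 * 5.4949e-19) / 1.055e-34
= 9.4837e+09 /m
2*kappa*L = 2 * 9.4837e+09 * 1.05e-9
= 19.9157
T = exp(-19.9157) = 2.242451e-09

2.242451e-09


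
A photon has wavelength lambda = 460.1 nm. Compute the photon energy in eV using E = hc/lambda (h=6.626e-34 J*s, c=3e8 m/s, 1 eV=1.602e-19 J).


E = hc / lambda
= (6.626e-34)(3e8) / (460.1e-9)
= 1.9878e-25 / 4.6010e-07
= 4.3204e-19 J
Converting to eV: 4.3204e-19 / 1.602e-19
= 2.6969 eV

2.6969


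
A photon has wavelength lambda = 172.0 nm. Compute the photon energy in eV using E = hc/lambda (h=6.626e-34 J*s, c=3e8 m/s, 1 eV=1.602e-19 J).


E = hc / lambda
= (6.626e-34)(3e8) / (172.0e-9)
= 1.9878e-25 / 1.7200e-07
= 1.1557e-18 J
Converting to eV: 1.1557e-18 / 1.602e-19
= 7.2141 eV

7.2141


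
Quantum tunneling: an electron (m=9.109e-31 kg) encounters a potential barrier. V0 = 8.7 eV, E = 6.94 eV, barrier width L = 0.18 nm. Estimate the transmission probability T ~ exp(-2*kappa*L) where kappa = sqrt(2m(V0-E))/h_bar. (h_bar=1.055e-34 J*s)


V0 - E = 1.76 eV = 2.8195e-19 J
kappa = sqrt(2 * m * (V0-E)) / h_bar
= sqrt(2 * 9.109e-31 * 2.8195e-19) / 1.055e-34
= 6.7934e+09 /m
2*kappa*L = 2 * 6.7934e+09 * 0.18e-9
= 2.4456
T = exp(-2.4456) = 8.667287e-02

8.667287e-02


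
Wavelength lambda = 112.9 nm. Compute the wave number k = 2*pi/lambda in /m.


k = 2 * pi / lambda
= 6.2832 / (112.9e-9)
= 6.2832 / 1.1290e-07
= 5.5653e+07 /m

5.5653e+07


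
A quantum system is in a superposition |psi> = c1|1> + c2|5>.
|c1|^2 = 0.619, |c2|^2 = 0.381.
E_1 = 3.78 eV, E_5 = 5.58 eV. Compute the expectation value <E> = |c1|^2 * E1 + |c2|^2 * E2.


<E> = |c1|^2 * E1 + |c2|^2 * E2
= 0.619 * 3.78 + 0.381 * 5.58
= 2.3398 + 2.126
= 4.4658 eV

4.4658


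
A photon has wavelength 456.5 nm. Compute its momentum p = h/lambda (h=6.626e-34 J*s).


p = h / lambda
= 6.626e-34 / (456.5e-9)
= 6.626e-34 / 4.5650e-07
= 1.4515e-27 kg*m/s

1.4515e-27


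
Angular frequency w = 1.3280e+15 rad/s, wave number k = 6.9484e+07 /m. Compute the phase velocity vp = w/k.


vp = w / k
= 1.3280e+15 / 6.9484e+07
= 1.9112e+07 m/s

1.9112e+07


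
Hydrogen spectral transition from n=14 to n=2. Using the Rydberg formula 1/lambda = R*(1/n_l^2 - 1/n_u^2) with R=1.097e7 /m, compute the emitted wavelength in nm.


1/lambda = R * (1/n_l^2 - 1/n_u^2)
= 1.097e7 * (1/2^2 - 1/14^2)
= 1.097e7 * (0.25 - 0.005102)
= 1.097e7 * 0.244898
= 2.6865e+06 /m
lambda = 1 / 2.6865e+06 = 372.2273 nm

372.2273


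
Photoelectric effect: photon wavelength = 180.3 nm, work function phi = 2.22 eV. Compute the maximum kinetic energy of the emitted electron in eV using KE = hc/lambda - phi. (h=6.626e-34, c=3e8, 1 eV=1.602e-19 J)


E_photon = hc / lambda
= (6.626e-34)(3e8) / (180.3e-9)
= 1.1025e-18 J
= 6.882 eV
KE = E_photon - phi
= 6.882 - 2.22
= 4.662 eV

4.662


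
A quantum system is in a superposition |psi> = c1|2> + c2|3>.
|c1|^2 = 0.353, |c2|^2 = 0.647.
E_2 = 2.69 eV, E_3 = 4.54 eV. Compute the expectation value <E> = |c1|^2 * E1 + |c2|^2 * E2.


<E> = |c1|^2 * E1 + |c2|^2 * E2
= 0.353 * 2.69 + 0.647 * 4.54
= 0.9496 + 2.9374
= 3.887 eV

3.887


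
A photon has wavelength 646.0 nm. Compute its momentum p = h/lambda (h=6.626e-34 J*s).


p = h / lambda
= 6.626e-34 / (646.0e-9)
= 6.626e-34 / 6.4600e-07
= 1.0257e-27 kg*m/s

1.0257e-27


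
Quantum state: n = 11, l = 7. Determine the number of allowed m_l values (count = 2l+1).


m_l ranges from -l to +l in integer steps
So m_l goes from -7 to +7
Count = 2l + 1 = 2*7 + 1
= 15

15


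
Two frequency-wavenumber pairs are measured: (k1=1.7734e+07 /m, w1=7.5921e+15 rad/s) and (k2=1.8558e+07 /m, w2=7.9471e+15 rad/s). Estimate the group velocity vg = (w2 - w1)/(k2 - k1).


vg = (w2 - w1) / (k2 - k1)
= (7.9471e+15 - 7.5921e+15) / (1.8558e+07 - 1.7734e+07)
= 3.5500e+14 / 8.2400e+05
= 4.3083e+08 m/s

4.3083e+08


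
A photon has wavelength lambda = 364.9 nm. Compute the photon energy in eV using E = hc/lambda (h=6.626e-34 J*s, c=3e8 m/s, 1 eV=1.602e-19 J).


E = hc / lambda
= (6.626e-34)(3e8) / (364.9e-9)
= 1.9878e-25 / 3.6490e-07
= 5.4475e-19 J
Converting to eV: 5.4475e-19 / 1.602e-19
= 3.4004 eV

3.4004


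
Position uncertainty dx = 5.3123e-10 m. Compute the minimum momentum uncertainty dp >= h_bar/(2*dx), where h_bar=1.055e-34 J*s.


dp = h_bar / (2 * dx)
= 1.055e-34 / (2 * 5.3123e-10)
= 1.055e-34 / 1.0625e-09
= 9.9298e-26 kg*m/s

9.9298e-26


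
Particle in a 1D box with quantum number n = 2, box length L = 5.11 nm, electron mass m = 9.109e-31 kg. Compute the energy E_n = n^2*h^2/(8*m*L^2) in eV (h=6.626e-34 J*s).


E = n^2 * h^2 / (8 * m * L^2)
= 2^2 * (6.626e-34)^2 / (8 * 9.109e-31 * (5.11e-9)^2)
= 4 * 4.3904e-67 / (8 * 9.109e-31 * 2.6112e-17)
= 9.2291e-21 J
= 0.0576 eV

0.0576


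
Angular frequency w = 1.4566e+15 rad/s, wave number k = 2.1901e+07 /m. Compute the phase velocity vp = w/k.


vp = w / k
= 1.4566e+15 / 2.1901e+07
= 6.6508e+07 m/s

6.6508e+07


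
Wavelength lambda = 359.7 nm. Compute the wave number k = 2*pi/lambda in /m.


k = 2 * pi / lambda
= 6.2832 / (359.7e-9)
= 6.2832 / 3.5970e-07
= 1.7468e+07 /m

1.7468e+07


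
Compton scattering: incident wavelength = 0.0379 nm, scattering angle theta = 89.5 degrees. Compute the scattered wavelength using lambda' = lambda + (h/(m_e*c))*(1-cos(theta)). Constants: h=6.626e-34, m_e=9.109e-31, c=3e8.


Compton wavelength: h/(m_e*c) = 2.4247e-12 m
d_lambda = 2.4247e-12 * (1 - cos(89.5 deg))
= 2.4247e-12 * 0.991273
= 2.4035e-12 m = 0.002404 nm
lambda' = 0.0379 + 0.002404
= 0.040304 nm

0.040304


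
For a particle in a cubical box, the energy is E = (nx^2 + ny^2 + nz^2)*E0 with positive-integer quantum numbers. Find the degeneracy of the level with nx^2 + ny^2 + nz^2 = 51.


Enumerate all (nx, ny, nz) with nx^2 + ny^2 + nz^2 = 51:
(1,1,7)
(1,5,5)
(1,7,1)
(5,1,5)
(5,5,1)
(7,1,1)
Total degeneracy = 6

6


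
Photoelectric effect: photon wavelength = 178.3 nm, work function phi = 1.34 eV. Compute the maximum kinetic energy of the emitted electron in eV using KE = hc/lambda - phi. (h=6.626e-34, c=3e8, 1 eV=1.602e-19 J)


E_photon = hc / lambda
= (6.626e-34)(3e8) / (178.3e-9)
= 1.1149e-18 J
= 6.9592 eV
KE = E_photon - phi
= 6.9592 - 1.34
= 5.6192 eV

5.6192


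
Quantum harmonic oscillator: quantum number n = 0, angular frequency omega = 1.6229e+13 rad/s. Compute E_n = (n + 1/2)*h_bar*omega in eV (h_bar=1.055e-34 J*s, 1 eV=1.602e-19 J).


E = (n + 1/2) * h_bar * omega
= (0 + 0.5) * 1.055e-34 * 1.6229e+13
= 0.5 * 1.7122e-21
= 8.5608e-22 J
= 0.0053 eV

0.0053


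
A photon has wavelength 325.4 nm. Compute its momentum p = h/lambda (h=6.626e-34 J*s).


p = h / lambda
= 6.626e-34 / (325.4e-9)
= 6.626e-34 / 3.2540e-07
= 2.0363e-27 kg*m/s

2.0363e-27


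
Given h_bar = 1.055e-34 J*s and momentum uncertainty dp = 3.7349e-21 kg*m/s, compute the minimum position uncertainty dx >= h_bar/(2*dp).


dx = h_bar / (2 * dp)
= 1.055e-34 / (2 * 3.7349e-21)
= 1.055e-34 / 7.4698e-21
= 1.4124e-14 m

1.4124e-14


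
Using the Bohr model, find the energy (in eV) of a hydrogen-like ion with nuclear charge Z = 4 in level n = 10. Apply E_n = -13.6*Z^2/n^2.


E_n = -13.6 * Z^2 / n^2
= -13.6 * 4^2 / 10^2
= -13.6 * 16 / 100
= -2.176 eV

-2.176


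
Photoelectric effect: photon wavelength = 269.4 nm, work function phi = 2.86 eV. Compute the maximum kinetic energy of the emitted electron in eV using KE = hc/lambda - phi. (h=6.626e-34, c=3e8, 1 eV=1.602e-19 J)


E_photon = hc / lambda
= (6.626e-34)(3e8) / (269.4e-9)
= 7.3786e-19 J
= 4.6059 eV
KE = E_photon - phi
= 4.6059 - 2.86
= 1.7459 eV

1.7459


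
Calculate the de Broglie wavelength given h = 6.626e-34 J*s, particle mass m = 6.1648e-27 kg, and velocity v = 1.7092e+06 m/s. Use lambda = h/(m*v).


lambda = h / (m * v)
= 6.626e-34 / (6.1648e-27 * 1.7092e+06)
= 6.626e-34 / 1.0537e-20
= 6.2884e-14 m

6.2884e-14


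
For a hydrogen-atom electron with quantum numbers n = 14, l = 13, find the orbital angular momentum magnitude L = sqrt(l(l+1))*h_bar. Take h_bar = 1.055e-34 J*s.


L = sqrt(l*(l+1)) * h_bar
= sqrt(13 * 14) * 1.055e-34
= sqrt(182) * 1.055e-34
= 13.4907 * 1.055e-34
= 1.4233e-33 J*s

1.4233e-33


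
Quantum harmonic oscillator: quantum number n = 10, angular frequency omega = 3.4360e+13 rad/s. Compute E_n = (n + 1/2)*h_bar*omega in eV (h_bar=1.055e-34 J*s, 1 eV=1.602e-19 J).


E = (n + 1/2) * h_bar * omega
= (10 + 0.5) * 1.055e-34 * 3.4360e+13
= 10.5 * 3.6250e-21
= 3.8062e-20 J
= 0.2376 eV

0.2376


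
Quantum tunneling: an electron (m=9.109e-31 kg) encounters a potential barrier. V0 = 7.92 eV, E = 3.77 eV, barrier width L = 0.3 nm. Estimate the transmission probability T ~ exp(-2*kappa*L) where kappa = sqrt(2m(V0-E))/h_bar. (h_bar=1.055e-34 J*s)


V0 - E = 4.15 eV = 6.6483e-19 J
kappa = sqrt(2 * m * (V0-E)) / h_bar
= sqrt(2 * 9.109e-31 * 6.6483e-19) / 1.055e-34
= 1.0432e+10 /m
2*kappa*L = 2 * 1.0432e+10 * 0.3e-9
= 6.259
T = exp(-6.259) = 1.913172e-03

1.913172e-03


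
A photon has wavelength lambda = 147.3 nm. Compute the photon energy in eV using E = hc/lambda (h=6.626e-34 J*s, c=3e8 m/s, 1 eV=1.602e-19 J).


E = hc / lambda
= (6.626e-34)(3e8) / (147.3e-9)
= 1.9878e-25 / 1.4730e-07
= 1.3495e-18 J
Converting to eV: 1.3495e-18 / 1.602e-19
= 8.4238 eV

8.4238


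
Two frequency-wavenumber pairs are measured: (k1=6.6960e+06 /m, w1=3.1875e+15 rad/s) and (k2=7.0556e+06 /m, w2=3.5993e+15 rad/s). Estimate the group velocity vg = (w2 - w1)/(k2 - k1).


vg = (w2 - w1) / (k2 - k1)
= (3.5993e+15 - 3.1875e+15) / (7.0556e+06 - 6.6960e+06)
= 4.1180e+14 / 3.5960e+05
= 1.1452e+09 m/s

1.1452e+09


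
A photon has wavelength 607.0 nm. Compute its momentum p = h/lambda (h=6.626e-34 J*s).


p = h / lambda
= 6.626e-34 / (607.0e-9)
= 6.626e-34 / 6.0700e-07
= 1.0916e-27 kg*m/s

1.0916e-27


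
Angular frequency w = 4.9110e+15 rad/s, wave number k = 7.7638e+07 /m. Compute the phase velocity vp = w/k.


vp = w / k
= 4.9110e+15 / 7.7638e+07
= 6.3255e+07 m/s

6.3255e+07


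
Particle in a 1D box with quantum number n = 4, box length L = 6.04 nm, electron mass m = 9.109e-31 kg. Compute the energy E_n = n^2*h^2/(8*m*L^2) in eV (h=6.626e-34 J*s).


E = n^2 * h^2 / (8 * m * L^2)
= 4^2 * (6.626e-34)^2 / (8 * 9.109e-31 * (6.04e-9)^2)
= 16 * 4.3904e-67 / (8 * 9.109e-31 * 3.6482e-17)
= 2.6423e-20 J
= 0.1649 eV

0.1649


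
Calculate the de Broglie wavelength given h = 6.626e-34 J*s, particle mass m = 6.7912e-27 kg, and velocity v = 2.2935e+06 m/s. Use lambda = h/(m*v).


lambda = h / (m * v)
= 6.626e-34 / (6.7912e-27 * 2.2935e+06)
= 6.626e-34 / 1.5576e-20
= 4.2541e-14 m

4.2541e-14


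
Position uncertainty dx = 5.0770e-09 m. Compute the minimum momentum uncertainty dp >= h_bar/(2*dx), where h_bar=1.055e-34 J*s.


dp = h_bar / (2 * dx)
= 1.055e-34 / (2 * 5.0770e-09)
= 1.055e-34 / 1.0154e-08
= 1.0390e-26 kg*m/s

1.0390e-26


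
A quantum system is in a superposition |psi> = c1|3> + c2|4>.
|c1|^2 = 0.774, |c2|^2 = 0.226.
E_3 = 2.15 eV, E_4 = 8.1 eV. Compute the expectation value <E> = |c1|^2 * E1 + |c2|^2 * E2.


<E> = |c1|^2 * E1 + |c2|^2 * E2
= 0.774 * 2.15 + 0.226 * 8.1
= 1.6641 + 1.8306
= 3.4947 eV

3.4947


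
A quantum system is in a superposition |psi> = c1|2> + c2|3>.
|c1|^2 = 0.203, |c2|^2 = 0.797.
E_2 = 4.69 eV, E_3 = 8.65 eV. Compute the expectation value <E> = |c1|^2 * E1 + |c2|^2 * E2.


<E> = |c1|^2 * E1 + |c2|^2 * E2
= 0.203 * 4.69 + 0.797 * 8.65
= 0.9521 + 6.8941
= 7.8461 eV

7.8461


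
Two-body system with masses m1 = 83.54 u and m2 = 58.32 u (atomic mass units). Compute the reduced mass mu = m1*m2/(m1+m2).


mu = m1 * m2 / (m1 + m2)
= 83.54 * 58.32 / (83.54 + 58.32)
= 4872.0528 / 141.86
= 34.3441 u

34.3441


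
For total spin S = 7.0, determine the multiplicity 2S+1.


Spin multiplicity = 2S + 1
= 2 * 7.0 + 1
= 14.0 + 1
= 15

15


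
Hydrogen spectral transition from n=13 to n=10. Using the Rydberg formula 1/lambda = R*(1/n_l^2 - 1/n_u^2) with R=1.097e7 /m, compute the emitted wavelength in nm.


1/lambda = R * (1/n_l^2 - 1/n_u^2)
= 1.097e7 * (1/10^2 - 1/13^2)
= 1.097e7 * (0.01 - 0.005917)
= 1.097e7 * 0.004083
= 4.4789e+04 /m
lambda = 1 / 4.4789e+04 = 22327.0316 nm

22327.0316


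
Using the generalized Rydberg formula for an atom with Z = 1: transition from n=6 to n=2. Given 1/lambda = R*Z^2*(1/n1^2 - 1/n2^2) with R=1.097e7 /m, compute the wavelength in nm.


1/lambda = R * Z^2 * (1/n1^2 - 1/n2^2)
= 1.097e7 * 1^2 * (1/2^2 - 1/6^2)
= 1.097e7 * 1 * (0.25 - 0.027778)
= 2.4378e+06 /m
lambda = 1 / 2.4378e+06
= 410.2097 nm

410.2097


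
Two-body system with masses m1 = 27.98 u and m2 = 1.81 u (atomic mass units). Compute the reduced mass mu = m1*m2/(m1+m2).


mu = m1 * m2 / (m1 + m2)
= 27.98 * 1.81 / (27.98 + 1.81)
= 50.6438 / 29.79
= 1.7 u

1.7


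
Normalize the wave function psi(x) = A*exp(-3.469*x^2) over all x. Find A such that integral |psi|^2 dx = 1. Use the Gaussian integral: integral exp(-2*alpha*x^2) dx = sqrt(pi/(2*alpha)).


integral |psi|^2 dx = A^2 * sqrt(pi/(2*alpha)) = 1
A^2 = sqrt(2*alpha/pi)
= sqrt(2 * 3.469 / pi)
= 1.48608
A = sqrt(1.48608)
= 1.219

1.219


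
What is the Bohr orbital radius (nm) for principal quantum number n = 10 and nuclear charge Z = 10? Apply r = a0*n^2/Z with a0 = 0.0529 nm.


r = a0 * n^2 / Z
= 0.0529 * 10^2 / 10
= 0.0529 * 100 / 10
= 0.529 nm

0.529


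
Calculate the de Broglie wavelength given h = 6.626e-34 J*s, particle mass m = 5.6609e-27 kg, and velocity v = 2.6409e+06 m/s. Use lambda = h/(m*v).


lambda = h / (m * v)
= 6.626e-34 / (5.6609e-27 * 2.6409e+06)
= 6.626e-34 / 1.4950e-20
= 4.4321e-14 m

4.4321e-14


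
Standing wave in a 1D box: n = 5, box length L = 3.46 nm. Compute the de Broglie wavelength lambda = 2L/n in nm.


lambda = 2L / n
= 2 * 3.46 / 5
= 6.92 / 5
= 1.384 nm

1.384


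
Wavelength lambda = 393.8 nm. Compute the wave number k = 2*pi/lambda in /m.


k = 2 * pi / lambda
= 6.2832 / (393.8e-9)
= 6.2832 / 3.9380e-07
= 1.5955e+07 /m

1.5955e+07


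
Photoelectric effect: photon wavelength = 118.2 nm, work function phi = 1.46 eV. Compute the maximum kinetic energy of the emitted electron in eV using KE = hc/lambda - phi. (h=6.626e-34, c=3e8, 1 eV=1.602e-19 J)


E_photon = hc / lambda
= (6.626e-34)(3e8) / (118.2e-9)
= 1.6817e-18 J
= 10.4977 eV
KE = E_photon - phi
= 10.4977 - 1.46
= 9.0377 eV

9.0377


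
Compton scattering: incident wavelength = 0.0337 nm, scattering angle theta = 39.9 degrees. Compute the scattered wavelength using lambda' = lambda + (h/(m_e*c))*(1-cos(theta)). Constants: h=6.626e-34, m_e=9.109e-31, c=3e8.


Compton wavelength: h/(m_e*c) = 2.4247e-12 m
d_lambda = 2.4247e-12 * (1 - cos(39.9 deg))
= 2.4247e-12 * 0.232835
= 5.6456e-13 m = 0.000565 nm
lambda' = 0.0337 + 0.000565
= 0.034265 nm

0.034265


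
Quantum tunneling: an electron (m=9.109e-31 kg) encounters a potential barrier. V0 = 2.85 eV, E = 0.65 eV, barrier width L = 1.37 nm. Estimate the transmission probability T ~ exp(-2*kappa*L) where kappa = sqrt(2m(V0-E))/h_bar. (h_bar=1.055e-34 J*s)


V0 - E = 2.2 eV = 3.5244e-19 J
kappa = sqrt(2 * m * (V0-E)) / h_bar
= sqrt(2 * 9.109e-31 * 3.5244e-19) / 1.055e-34
= 7.5952e+09 /m
2*kappa*L = 2 * 7.5952e+09 * 1.37e-9
= 20.8109
T = exp(-20.8109) = 9.160878e-10

9.160878e-10


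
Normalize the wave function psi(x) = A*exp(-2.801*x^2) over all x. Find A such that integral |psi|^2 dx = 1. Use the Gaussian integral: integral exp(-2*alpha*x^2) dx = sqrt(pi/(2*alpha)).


integral |psi|^2 dx = A^2 * sqrt(pi/(2*alpha)) = 1
A^2 = sqrt(2*alpha/pi)
= sqrt(2 * 2.801 / pi)
= 1.335355
A = sqrt(1.335355)
= 1.1556

1.1556


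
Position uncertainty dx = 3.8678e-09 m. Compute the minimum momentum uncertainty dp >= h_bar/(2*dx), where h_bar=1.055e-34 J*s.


dp = h_bar / (2 * dx)
= 1.055e-34 / (2 * 3.8678e-09)
= 1.055e-34 / 7.7356e-09
= 1.3638e-26 kg*m/s

1.3638e-26


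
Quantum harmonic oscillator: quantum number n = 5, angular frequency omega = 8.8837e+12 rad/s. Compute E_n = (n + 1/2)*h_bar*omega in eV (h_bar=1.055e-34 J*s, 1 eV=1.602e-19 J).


E = (n + 1/2) * h_bar * omega
= (5 + 0.5) * 1.055e-34 * 8.8837e+12
= 5.5 * 9.3723e-22
= 5.1548e-21 J
= 0.0322 eV

0.0322


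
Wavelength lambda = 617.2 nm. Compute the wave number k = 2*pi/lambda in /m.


k = 2 * pi / lambda
= 6.2832 / (617.2e-9)
= 6.2832 / 6.1720e-07
= 1.0180e+07 /m

1.0180e+07


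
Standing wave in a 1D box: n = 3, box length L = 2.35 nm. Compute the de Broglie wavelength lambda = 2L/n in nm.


lambda = 2L / n
= 2 * 2.35 / 3
= 4.7 / 3
= 1.5667 nm

1.5667


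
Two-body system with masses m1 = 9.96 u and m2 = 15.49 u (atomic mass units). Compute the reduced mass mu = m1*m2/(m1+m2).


mu = m1 * m2 / (m1 + m2)
= 9.96 * 15.49 / (9.96 + 15.49)
= 154.2804 / 25.45
= 6.0621 u

6.0621


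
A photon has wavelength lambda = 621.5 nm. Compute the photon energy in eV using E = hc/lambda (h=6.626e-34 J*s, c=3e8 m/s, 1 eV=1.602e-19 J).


E = hc / lambda
= (6.626e-34)(3e8) / (621.5e-9)
= 1.9878e-25 / 6.2150e-07
= 3.1984e-19 J
Converting to eV: 3.1984e-19 / 1.602e-19
= 1.9965 eV

1.9965


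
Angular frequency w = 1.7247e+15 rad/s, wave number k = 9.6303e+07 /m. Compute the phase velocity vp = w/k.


vp = w / k
= 1.7247e+15 / 9.6303e+07
= 1.7909e+07 m/s

1.7909e+07


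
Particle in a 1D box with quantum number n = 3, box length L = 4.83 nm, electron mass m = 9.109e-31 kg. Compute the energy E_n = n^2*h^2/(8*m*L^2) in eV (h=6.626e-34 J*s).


E = n^2 * h^2 / (8 * m * L^2)
= 3^2 * (6.626e-34)^2 / (8 * 9.109e-31 * (4.83e-9)^2)
= 9 * 4.3904e-67 / (8 * 9.109e-31 * 2.3329e-17)
= 2.3243e-20 J
= 0.1451 eV

0.1451


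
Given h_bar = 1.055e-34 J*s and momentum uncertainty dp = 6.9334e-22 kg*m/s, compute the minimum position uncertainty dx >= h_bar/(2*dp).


dx = h_bar / (2 * dp)
= 1.055e-34 / (2 * 6.9334e-22)
= 1.055e-34 / 1.3867e-21
= 7.6081e-14 m

7.6081e-14


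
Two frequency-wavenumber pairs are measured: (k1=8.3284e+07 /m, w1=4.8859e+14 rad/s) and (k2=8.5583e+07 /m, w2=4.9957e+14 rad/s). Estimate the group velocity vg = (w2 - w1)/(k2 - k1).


vg = (w2 - w1) / (k2 - k1)
= (4.9957e+14 - 4.8859e+14) / (8.5583e+07 - 8.3284e+07)
= 1.0980e+13 / 2.2990e+06
= 4.7760e+06 m/s

4.7760e+06


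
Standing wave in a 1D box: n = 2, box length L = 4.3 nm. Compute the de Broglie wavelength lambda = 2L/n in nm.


lambda = 2L / n
= 2 * 4.3 / 2
= 8.6 / 2
= 4.3 nm

4.3


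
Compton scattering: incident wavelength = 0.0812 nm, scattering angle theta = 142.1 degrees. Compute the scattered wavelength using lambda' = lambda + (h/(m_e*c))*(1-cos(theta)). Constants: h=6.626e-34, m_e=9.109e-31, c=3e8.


Compton wavelength: h/(m_e*c) = 2.4247e-12 m
d_lambda = 2.4247e-12 * (1 - cos(142.1 deg))
= 2.4247e-12 * 1.789084
= 4.3380e-12 m = 0.004338 nm
lambda' = 0.0812 + 0.004338
= 0.085538 nm

0.085538


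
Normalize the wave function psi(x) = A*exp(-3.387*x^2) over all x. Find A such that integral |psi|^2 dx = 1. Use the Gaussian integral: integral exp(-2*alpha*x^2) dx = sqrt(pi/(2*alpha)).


integral |psi|^2 dx = A^2 * sqrt(pi/(2*alpha)) = 1
A^2 = sqrt(2*alpha/pi)
= sqrt(2 * 3.387 / pi)
= 1.468411
A = sqrt(1.468411)
= 1.2118

1.2118


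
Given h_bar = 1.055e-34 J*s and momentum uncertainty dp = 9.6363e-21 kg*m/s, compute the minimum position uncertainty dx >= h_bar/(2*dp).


dx = h_bar / (2 * dp)
= 1.055e-34 / (2 * 9.6363e-21)
= 1.055e-34 / 1.9273e-20
= 5.4741e-15 m

5.4741e-15


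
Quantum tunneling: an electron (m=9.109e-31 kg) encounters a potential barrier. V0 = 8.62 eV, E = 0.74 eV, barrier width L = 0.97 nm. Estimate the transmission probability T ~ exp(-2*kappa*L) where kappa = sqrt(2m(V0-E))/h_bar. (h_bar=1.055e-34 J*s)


V0 - E = 7.88 eV = 1.2624e-18 J
kappa = sqrt(2 * m * (V0-E)) / h_bar
= sqrt(2 * 9.109e-31 * 1.2624e-18) / 1.055e-34
= 1.4374e+10 /m
2*kappa*L = 2 * 1.4374e+10 * 0.97e-9
= 27.8865
T = exp(-27.8865) = 7.745468e-13

7.745468e-13


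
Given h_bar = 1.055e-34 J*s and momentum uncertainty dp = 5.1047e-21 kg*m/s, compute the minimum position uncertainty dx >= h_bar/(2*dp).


dx = h_bar / (2 * dp)
= 1.055e-34 / (2 * 5.1047e-21)
= 1.055e-34 / 1.0209e-20
= 1.0334e-14 m

1.0334e-14


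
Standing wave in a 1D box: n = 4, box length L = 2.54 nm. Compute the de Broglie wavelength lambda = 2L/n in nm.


lambda = 2L / n
= 2 * 2.54 / 4
= 5.08 / 4
= 1.27 nm

1.27


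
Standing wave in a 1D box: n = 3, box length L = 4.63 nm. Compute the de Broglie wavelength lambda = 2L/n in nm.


lambda = 2L / n
= 2 * 4.63 / 3
= 9.26 / 3
= 3.0867 nm

3.0867


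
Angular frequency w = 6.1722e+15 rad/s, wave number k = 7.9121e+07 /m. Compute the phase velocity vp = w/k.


vp = w / k
= 6.1722e+15 / 7.9121e+07
= 7.8010e+07 m/s

7.8010e+07


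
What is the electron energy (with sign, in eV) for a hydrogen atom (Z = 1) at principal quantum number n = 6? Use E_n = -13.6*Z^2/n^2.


E_n = -13.6 * Z^2 / n^2
= -13.6 * 1^2 / 6^2
= -13.6 * 1 / 36
= -0.3778 eV

-0.3778


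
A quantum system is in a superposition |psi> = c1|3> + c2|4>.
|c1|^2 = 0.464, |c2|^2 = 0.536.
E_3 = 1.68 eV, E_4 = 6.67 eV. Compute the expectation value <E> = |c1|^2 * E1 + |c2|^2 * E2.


<E> = |c1|^2 * E1 + |c2|^2 * E2
= 0.464 * 1.68 + 0.536 * 6.67
= 0.7795 + 3.5751
= 4.3546 eV

4.3546


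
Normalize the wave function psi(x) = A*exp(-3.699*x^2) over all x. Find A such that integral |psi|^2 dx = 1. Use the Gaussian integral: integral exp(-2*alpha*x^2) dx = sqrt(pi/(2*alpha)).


integral |psi|^2 dx = A^2 * sqrt(pi/(2*alpha)) = 1
A^2 = sqrt(2*alpha/pi)
= sqrt(2 * 3.699 / pi)
= 1.534554
A = sqrt(1.534554)
= 1.2388

1.2388


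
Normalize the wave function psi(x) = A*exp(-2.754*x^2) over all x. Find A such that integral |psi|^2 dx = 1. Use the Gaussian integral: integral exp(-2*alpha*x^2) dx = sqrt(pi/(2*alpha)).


integral |psi|^2 dx = A^2 * sqrt(pi/(2*alpha)) = 1
A^2 = sqrt(2*alpha/pi)
= sqrt(2 * 2.754 / pi)
= 1.324104
A = sqrt(1.324104)
= 1.1507

1.1507


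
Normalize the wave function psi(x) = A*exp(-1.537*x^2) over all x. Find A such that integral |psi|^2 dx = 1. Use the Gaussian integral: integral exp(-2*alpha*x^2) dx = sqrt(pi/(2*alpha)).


integral |psi|^2 dx = A^2 * sqrt(pi/(2*alpha)) = 1
A^2 = sqrt(2*alpha/pi)
= sqrt(2 * 1.537 / pi)
= 0.989184
A = sqrt(0.989184)
= 0.9946

0.9946


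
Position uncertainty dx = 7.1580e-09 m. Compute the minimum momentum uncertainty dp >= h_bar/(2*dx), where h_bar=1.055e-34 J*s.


dp = h_bar / (2 * dx)
= 1.055e-34 / (2 * 7.1580e-09)
= 1.055e-34 / 1.4316e-08
= 7.3694e-27 kg*m/s

7.3694e-27


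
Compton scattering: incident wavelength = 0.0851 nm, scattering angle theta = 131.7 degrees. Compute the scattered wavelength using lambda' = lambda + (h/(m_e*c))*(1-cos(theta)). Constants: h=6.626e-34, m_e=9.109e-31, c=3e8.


Compton wavelength: h/(m_e*c) = 2.4247e-12 m
d_lambda = 2.4247e-12 * (1 - cos(131.7 deg))
= 2.4247e-12 * 1.66523
= 4.0377e-12 m = 0.004038 nm
lambda' = 0.0851 + 0.004038
= 0.089138 nm

0.089138


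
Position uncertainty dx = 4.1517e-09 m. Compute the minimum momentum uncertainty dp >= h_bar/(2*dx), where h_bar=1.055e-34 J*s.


dp = h_bar / (2 * dx)
= 1.055e-34 / (2 * 4.1517e-09)
= 1.055e-34 / 8.3034e-09
= 1.2706e-26 kg*m/s

1.2706e-26


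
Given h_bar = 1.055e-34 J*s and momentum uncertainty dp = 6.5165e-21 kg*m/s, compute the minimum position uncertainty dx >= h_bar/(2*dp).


dx = h_bar / (2 * dp)
= 1.055e-34 / (2 * 6.5165e-21)
= 1.055e-34 / 1.3033e-20
= 8.0948e-15 m

8.0948e-15


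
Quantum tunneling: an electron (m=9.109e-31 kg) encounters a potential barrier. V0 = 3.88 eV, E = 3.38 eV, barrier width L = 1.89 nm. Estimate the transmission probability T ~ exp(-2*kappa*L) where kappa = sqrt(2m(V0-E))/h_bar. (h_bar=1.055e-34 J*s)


V0 - E = 0.5 eV = 8.0100e-20 J
kappa = sqrt(2 * m * (V0-E)) / h_bar
= sqrt(2 * 9.109e-31 * 8.0100e-20) / 1.055e-34
= 3.6209e+09 /m
2*kappa*L = 2 * 3.6209e+09 * 1.89e-9
= 13.6869
T = exp(-13.6869) = 1.137217e-06

1.137217e-06


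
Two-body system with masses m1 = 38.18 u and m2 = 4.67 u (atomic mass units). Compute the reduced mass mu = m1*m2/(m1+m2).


mu = m1 * m2 / (m1 + m2)
= 38.18 * 4.67 / (38.18 + 4.67)
= 178.3006 / 42.85
= 4.161 u

4.161


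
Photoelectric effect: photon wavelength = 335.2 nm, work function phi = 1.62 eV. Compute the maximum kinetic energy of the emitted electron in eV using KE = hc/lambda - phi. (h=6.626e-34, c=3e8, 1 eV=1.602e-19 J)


E_photon = hc / lambda
= (6.626e-34)(3e8) / (335.2e-9)
= 5.9302e-19 J
= 3.7017 eV
KE = E_photon - phi
= 3.7017 - 1.62
= 2.0817 eV

2.0817


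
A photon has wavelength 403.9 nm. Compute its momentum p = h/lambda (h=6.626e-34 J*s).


p = h / lambda
= 6.626e-34 / (403.9e-9)
= 6.626e-34 / 4.0390e-07
= 1.6405e-27 kg*m/s

1.6405e-27


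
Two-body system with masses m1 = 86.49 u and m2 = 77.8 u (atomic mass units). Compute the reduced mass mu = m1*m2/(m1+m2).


mu = m1 * m2 / (m1 + m2)
= 86.49 * 77.8 / (86.49 + 77.8)
= 6728.922 / 164.29
= 40.9576 u

40.9576


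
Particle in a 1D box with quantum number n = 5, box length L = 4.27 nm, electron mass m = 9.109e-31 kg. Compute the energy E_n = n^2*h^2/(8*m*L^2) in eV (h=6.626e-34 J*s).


E = n^2 * h^2 / (8 * m * L^2)
= 5^2 * (6.626e-34)^2 / (8 * 9.109e-31 * (4.27e-9)^2)
= 25 * 4.3904e-67 / (8 * 9.109e-31 * 1.8233e-17)
= 8.2609e-20 J
= 0.5157 eV

0.5157


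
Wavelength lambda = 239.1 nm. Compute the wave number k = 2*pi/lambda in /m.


k = 2 * pi / lambda
= 6.2832 / (239.1e-9)
= 6.2832 / 2.3910e-07
= 2.6278e+07 /m

2.6278e+07


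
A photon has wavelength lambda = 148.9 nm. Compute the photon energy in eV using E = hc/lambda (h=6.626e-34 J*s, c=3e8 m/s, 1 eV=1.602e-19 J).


E = hc / lambda
= (6.626e-34)(3e8) / (148.9e-9)
= 1.9878e-25 / 1.4890e-07
= 1.3350e-18 J
Converting to eV: 1.3350e-18 / 1.602e-19
= 8.3333 eV

8.3333


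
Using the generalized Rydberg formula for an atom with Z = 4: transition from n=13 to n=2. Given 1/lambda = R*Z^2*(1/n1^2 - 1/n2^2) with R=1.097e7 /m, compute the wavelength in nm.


1/lambda = R * Z^2 * (1/n1^2 - 1/n2^2)
= 1.097e7 * 4^2 * (1/2^2 - 1/13^2)
= 1.097e7 * 16 * (0.25 - 0.005917)
= 4.2841e+07 /m
lambda = 1 / 4.2841e+07
= 23.3419 nm

23.3419


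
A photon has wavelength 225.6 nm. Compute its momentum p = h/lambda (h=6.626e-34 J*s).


p = h / lambda
= 6.626e-34 / (225.6e-9)
= 6.626e-34 / 2.2560e-07
= 2.9371e-27 kg*m/s

2.9371e-27


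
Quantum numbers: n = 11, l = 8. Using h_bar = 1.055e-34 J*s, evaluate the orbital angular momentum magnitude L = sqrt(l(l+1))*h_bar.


L = sqrt(l*(l+1)) * h_bar
= sqrt(8 * 9) * 1.055e-34
= sqrt(72) * 1.055e-34
= 8.4853 * 1.055e-34
= 8.9520e-34 J*s

8.9520e-34


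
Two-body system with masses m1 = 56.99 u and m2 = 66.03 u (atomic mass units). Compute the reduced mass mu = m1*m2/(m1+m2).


mu = m1 * m2 / (m1 + m2)
= 56.99 * 66.03 / (56.99 + 66.03)
= 3763.0497 / 123.02
= 30.5889 u

30.5889


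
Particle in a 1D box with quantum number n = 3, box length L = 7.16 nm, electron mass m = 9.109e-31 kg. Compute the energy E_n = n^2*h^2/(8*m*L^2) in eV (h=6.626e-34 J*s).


E = n^2 * h^2 / (8 * m * L^2)
= 3^2 * (6.626e-34)^2 / (8 * 9.109e-31 * (7.16e-9)^2)
= 9 * 4.3904e-67 / (8 * 9.109e-31 * 5.1266e-17)
= 1.0577e-20 J
= 0.066 eV

0.066


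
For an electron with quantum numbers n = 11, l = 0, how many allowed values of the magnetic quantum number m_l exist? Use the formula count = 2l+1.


m_l ranges from -l to +l in integer steps
So m_l goes from -0 to +0
Count = 2l + 1 = 2*0 + 1
= 1

1


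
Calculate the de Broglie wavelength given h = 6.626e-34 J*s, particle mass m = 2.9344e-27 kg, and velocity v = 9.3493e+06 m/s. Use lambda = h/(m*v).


lambda = h / (m * v)
= 6.626e-34 / (2.9344e-27 * 9.3493e+06)
= 6.626e-34 / 2.7435e-20
= 2.4152e-14 m

2.4152e-14
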